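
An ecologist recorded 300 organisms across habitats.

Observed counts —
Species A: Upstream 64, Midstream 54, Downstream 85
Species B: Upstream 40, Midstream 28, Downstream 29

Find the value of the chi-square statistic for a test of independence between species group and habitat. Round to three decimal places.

4.385

Row totals: 203, 97. Column totals: 104, 82, 114. Grand total N = 300.
Expected counts (row total × column total / N):
  Species A, Upstream: 203×104/300 = 70.3733
  Species A, Midstream: 203×82/300 = 55.4867
  Species A, Downstream: 203×114/300 = 77.1400
  Species B, Upstream: 97×104/300 = 33.6267
  Species B, Midstream: 97×82/300 = 26.5133
  Species B, Downstream: 97×114/300 = 36.8600
Contributions (O − E)²/E:
  (64 − 70.3733)²/70.3733 = 0.5772
  (54 − 55.4867)²/55.4867 = 0.0398
  (85 − 77.1400)²/77.1400 = 0.8009
  (40 − 33.6267)²/33.6267 = 1.2079
  (28 − 26.5133)²/26.5133 = 0.0834
  (29 − 36.8600)²/36.8600 = 1.6761
χ² = 0.5772 + 0.0398 + 0.8009 + 1.2079 + 0.0834 + 1.6761 = 4.385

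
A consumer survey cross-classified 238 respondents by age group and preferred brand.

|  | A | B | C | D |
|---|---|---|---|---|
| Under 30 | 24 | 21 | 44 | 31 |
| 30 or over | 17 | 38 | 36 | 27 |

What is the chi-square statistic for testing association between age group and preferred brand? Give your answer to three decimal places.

Row totals: 120, 118. Column totals: 41, 59, 80, 58. Grand total N = 238.
Expected counts (row total × column total / N):
  Under 30, A: 120×41/238 = 20.6723
  Under 30, B: 120×59/238 = 29.7479
  Under 30, C: 120×80/238 = 40.3361
  Under 30, D: 120×58/238 = 29.2437
  30 or over, A: 118×41/238 = 20.3277
  30 or over, B: 118×59/238 = 29.2521
  30 or over, C: 118×80/238 = 39.6639
  30 or over, D: 118×58/238 = 28.7563
Contributions (O − E)²/E:
  (24 − 20.6723)²/20.6723 = 0.5357
  (21 − 29.7479)²/29.7479 = 2.5725
  (44 − 40.3361)²/40.3361 = 0.3328
  (31 − 29.2437)²/29.2437 = 0.1055
  (17 − 20.3277)²/20.3277 = 0.5448
  (38 − 29.2521)²/29.2521 = 2.6161
  (36 − 39.6639)²/39.6639 = 0.3384
  (27 − 28.7563)²/28.7563 = 0.1073
χ² = 0.5357 + 2.5725 + 0.3328 + 0.1055 + 0.5448 + 2.6161 + 0.3384 + 0.1073 = 7.153

7.153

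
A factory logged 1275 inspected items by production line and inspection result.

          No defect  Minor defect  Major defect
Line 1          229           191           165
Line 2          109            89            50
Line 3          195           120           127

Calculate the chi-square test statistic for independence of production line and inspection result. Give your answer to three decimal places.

11.378

Row totals: 585, 248, 442. Column totals: 533, 400, 342. Grand total N = 1275.
Expected counts (row total × column total / N):
  Line 1, No defect: 585×533/1275 = 244.5529
  Line 1, Minor defect: 585×400/1275 = 183.5294
  Line 1, Major defect: 585×342/1275 = 156.9176
  Line 2, No defect: 248×533/1275 = 103.6737
  Line 2, Minor defect: 248×400/1275 = 77.8039
  Line 2, Major defect: 248×342/1275 = 66.5224
  Line 3, No defect: 442×533/1275 = 184.7733
  Line 3, Minor defect: 442×400/1275 = 138.6667
  Line 3, Major defect: 442×342/1275 = 118.5600
Contributions (O − E)²/E:
  (229 − 244.5529)²/244.5529 = 0.9891
  (191 − 183.5294)²/183.5294 = 0.3041
  (165 − 156.9176)²/156.9176 = 0.4163
  (109 − 103.6737)²/103.6737 = 0.2736
  (89 − 77.8039)²/77.8039 = 1.6111
  (50 − 66.5224)²/66.5224 = 4.1037
  (195 − 184.7733)²/184.7733 = 0.5660
  (120 − 138.6667)²/138.6667 = 2.5128
  (127 − 118.5600)²/118.5600 = 0.6008
χ² = 0.9891 + 0.3041 + 0.4163 + 0.2736 + 1.6111 + 4.1037 + 0.5660 + 2.5128 + 0.6008 = 11.378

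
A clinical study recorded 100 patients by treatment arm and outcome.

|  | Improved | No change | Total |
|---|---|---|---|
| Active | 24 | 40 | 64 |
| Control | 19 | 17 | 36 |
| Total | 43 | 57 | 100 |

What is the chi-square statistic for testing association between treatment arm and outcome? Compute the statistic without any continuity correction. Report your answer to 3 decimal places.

Grand total N = 100.
Expected counts (row total × column total / N):
  Active, Improved: 64×43/100 = 27.5200
  Active, No change: 64×57/100 = 36.4800
  Control, Improved: 36×43/100 = 15.4800
  Control, No change: 36×57/100 = 20.5200
Contributions (O − E)²/E:
  (24 − 27.5200)²/27.5200 = 0.4502
  (40 − 36.4800)²/36.4800 = 0.3396
  (19 − 15.4800)²/15.4800 = 0.8004
  (17 − 20.5200)²/20.5200 = 0.6038
χ² = 0.4502 + 0.3396 + 0.8004 + 0.6038 = 2.194

2.194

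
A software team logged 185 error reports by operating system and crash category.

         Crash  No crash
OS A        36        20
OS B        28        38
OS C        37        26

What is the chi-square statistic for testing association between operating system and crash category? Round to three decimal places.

Row totals: 56, 66, 63. Column totals: 101, 84. Grand total N = 185.
Expected counts (row total × column total / N):
  OS A, Crash: 56×101/185 = 30.5730
  OS A, No crash: 56×84/185 = 25.4270
  OS B, Crash: 66×101/185 = 36.0324
  OS B, No crash: 66×84/185 = 29.9676
  OS C, Crash: 63×101/185 = 34.3946
  OS C, No crash: 63×84/185 = 28.6054
Contributions (O − E)²/E:
  (36 − 30.5730)²/30.5730 = 0.9633
  (20 − 25.4270)²/25.4270 = 1.1583
  (28 − 36.0324)²/36.0324 = 1.7906
  (38 − 29.9676)²/29.9676 = 2.1530
  (37 − 34.3946)²/34.3946 = 0.1974
  (26 − 28.6054)²/28.6054 = 0.2373
χ² = 0.9633 + 1.1583 + 1.7906 + 2.1530 + 0.1974 + 0.2373 = 6.500

6.500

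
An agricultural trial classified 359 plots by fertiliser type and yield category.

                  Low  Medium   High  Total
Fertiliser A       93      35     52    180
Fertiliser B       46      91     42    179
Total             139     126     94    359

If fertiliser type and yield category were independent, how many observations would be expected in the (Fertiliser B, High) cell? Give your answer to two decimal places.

46.87

Row total (Fertiliser B) = 179; column total (High) = 94; grand total N = 359.
Expected count = (row total × column total) / N = 179 × 94 / 359 = 46.87.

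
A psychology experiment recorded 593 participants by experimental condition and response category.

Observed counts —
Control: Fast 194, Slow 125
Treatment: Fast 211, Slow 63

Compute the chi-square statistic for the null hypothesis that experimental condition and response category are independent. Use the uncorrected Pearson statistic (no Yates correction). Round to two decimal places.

Row totals: 319, 274. Column totals: 405, 188. Grand total N = 593.
Expected counts (row total × column total / N):
  Control, Fast: 319×405/593 = 217.867
  Control, Slow: 319×188/593 = 101.133
  Treatment, Fast: 274×405/593 = 187.133
  Treatment, Slow: 274×188/593 = 86.867
Contributions (O − E)²/E:
  (194 − 217.867)²/217.867 = 2.6146
  (125 − 101.133)²/101.133 = 5.6325
  (211 − 187.133)²/187.133 = 3.0440
  (63 − 86.867)²/86.867 = 6.5575
χ² = 2.6146 + 5.6325 + 3.0440 + 6.5575 = 17.85

17.85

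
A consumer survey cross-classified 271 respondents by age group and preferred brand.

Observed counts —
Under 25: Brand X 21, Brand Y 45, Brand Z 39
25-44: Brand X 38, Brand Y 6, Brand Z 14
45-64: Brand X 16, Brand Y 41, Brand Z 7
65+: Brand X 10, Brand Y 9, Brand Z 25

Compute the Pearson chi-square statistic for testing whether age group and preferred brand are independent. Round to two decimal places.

Row totals: 105, 58, 64, 44. Column totals: 85, 101, 85. Grand total N = 271.
Expected counts (row total × column total / N):
  Under 25, Brand X: 105×85/271 = 32.934
  Under 25, Brand Y: 105×101/271 = 39.133
  Under 25, Brand Z: 105×85/271 = 32.934
  25-44, Brand X: 58×85/271 = 18.192
  25-44, Brand Y: 58×101/271 = 21.616
  25-44, Brand Z: 58×85/271 = 18.192
  45-64, Brand X: 64×85/271 = 20.074
  45-64, Brand Y: 64×101/271 = 23.852
  45-64, Brand Z: 64×85/271 = 20.074
  65+, Brand X: 44×85/271 = 13.801
  65+, Brand Y: 44×101/271 = 16.399
  65+, Brand Z: 44×85/271 = 13.801
Contributions (O − E)²/E:
  (21 − 32.934)²/32.934 = 4.3244
  (45 − 39.133)²/39.133 = 0.8796
  (39 − 32.934)²/32.934 = 1.1173
  (38 − 18.192)²/18.192 = 21.5675
  (6 − 21.616)²/21.616 = 11.2814
  (14 − 18.192)²/18.192 = 0.9660
  (16 − 20.074)²/20.074 = 0.8268
  (41 − 23.852)²/23.852 = 12.3283
  (7 − 20.074)²/20.074 = 8.5150
  (10 − 13.801)²/13.801 = 1.0469
  (9 − 16.399)²/16.399 = 3.3383
  (25 − 13.801)²/13.801 = 9.0876
χ² = 4.3244 + 0.8796 + 1.1173 + 21.5675 + 11.2814 + 0.9660 + 0.8268 + 12.3283 + 8.5150 + 1.0469 + 3.3383 + 9.0876 = 75.28

75.28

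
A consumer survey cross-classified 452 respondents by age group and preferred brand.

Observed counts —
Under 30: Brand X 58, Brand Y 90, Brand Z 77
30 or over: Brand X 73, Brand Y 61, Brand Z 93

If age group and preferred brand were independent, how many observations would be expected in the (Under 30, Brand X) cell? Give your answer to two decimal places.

Row total (Under 30) = 225; column total (Brand X) = 131; grand total N = 452.
Expected count = (row total × column total) / N = 225 × 131 / 452 = 65.21.

65.21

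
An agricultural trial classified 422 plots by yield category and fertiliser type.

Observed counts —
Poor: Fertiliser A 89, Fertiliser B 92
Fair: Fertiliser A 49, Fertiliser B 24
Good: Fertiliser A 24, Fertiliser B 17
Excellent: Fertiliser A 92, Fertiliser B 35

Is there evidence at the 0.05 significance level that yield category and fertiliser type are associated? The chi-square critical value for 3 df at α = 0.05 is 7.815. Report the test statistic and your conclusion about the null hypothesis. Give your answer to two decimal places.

Row totals: 181, 73, 41, 127. Column totals: 254, 168. Grand total N = 422.
Expected counts (row total × column total / N):
  Poor, Fertiliser A: 181×254/422 = 108.943
  Poor, Fertiliser B: 181×168/422 = 72.057
  Fair, Fertiliser A: 73×254/422 = 43.938
  Fair, Fertiliser B: 73×168/422 = 29.062
  Good, Fertiliser A: 41×254/422 = 24.678
  Good, Fertiliser B: 41×168/422 = 16.322
  Excellent, Fertiliser A: 127×254/422 = 76.441
  Excellent, Fertiliser B: 127×168/422 = 50.559
Contributions (O − E)²/E:
  (89 − 108.943)²/108.943 = 3.6507
  (92 − 72.057)²/72.057 = 5.5196
  (49 − 43.938)²/43.938 = 0.5832
  (24 − 29.062)²/29.062 = 0.8817
  (24 − 24.678)²/24.678 = 0.0186
  (17 − 16.322)²/16.322 = 0.0282
  (92 − 76.441)²/76.441 = 3.1669
  (35 − 50.559)²/50.559 = 4.7881
χ² = 3.6507 + 5.5196 + 0.5832 + 0.8817 + 0.0186 + 0.0282 + 3.1669 + 4.7881 = 18.64
df = (4−1)(2−1) = 3. Since 18.64 > 7.815, reject the null hypothesis of independence at α = 0.05.

18.64; reject H₀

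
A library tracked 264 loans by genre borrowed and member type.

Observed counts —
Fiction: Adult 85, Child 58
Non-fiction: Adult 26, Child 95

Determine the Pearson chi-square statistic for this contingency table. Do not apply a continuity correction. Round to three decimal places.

Row totals: 143, 121. Column totals: 111, 153. Grand total N = 264.
Expected counts (row total × column total / N):
  Fiction, Adult: 143×111/264 = 60.1250
  Fiction, Child: 143×153/264 = 82.8750
  Non-fiction, Adult: 121×111/264 = 50.8750
  Non-fiction, Child: 121×153/264 = 70.1250
Contributions (O − E)²/E:
  (85 − 60.1250)²/60.1250 = 10.2913
  (58 − 82.8750)²/82.8750 = 7.4663
  (26 − 50.8750)²/50.8750 = 12.1625
  (95 − 70.1250)²/70.1250 = 8.8238
χ² = 10.2913 + 7.4663 + 12.1625 + 8.8238 = 38.744

38.744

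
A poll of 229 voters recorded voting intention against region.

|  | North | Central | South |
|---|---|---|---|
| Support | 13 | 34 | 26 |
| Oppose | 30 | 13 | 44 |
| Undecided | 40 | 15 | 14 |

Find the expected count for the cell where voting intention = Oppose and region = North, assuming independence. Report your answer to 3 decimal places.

31.533

Row total (Oppose) = 87; column total (North) = 83; grand total N = 229.
Expected count = (row total × column total) / N = 87 × 83 / 229 = 31.533.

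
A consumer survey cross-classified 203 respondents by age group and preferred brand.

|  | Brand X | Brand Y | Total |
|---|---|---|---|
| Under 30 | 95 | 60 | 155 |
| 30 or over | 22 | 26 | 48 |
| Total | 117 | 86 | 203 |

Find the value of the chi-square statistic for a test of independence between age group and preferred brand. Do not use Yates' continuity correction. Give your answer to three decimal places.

3.586

Grand total N = 203.
Expected counts (row total × column total / N):
  Under 30, Brand X: 155×117/203 = 89.3350
  Under 30, Brand Y: 155×86/203 = 65.6650
  30 or over, Brand X: 48×117/203 = 27.6650
  30 or over, Brand Y: 48×86/203 = 20.3350
Contributions (O − E)²/E:
  (95 − 89.3350)²/89.3350 = 0.3592
  (60 − 65.6650)²/65.6650 = 0.4887
  (22 − 27.6650)²/27.6650 = 1.1600
  (26 − 20.3350)²/20.3350 = 1.5782
χ² = 0.3592 + 0.4887 + 1.1600 + 1.5782 = 3.586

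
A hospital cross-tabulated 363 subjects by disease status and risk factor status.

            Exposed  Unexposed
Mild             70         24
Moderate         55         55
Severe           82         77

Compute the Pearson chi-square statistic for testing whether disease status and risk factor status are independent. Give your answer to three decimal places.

Row totals: 94, 110, 159. Column totals: 207, 156. Grand total N = 363.
Expected counts (row total × column total / N):
  Mild, Exposed: 94×207/363 = 53.6033
  Mild, Unexposed: 94×156/363 = 40.3967
  Moderate, Exposed: 110×207/363 = 62.7273
  Moderate, Unexposed: 110×156/363 = 47.2727
  Severe, Exposed: 159×207/363 = 90.6694
  Severe, Unexposed: 159×156/363 = 68.3306
Contributions (O − E)²/E:
  (70 − 53.6033)²/53.6033 = 5.0156
  (24 − 40.3967)²/40.3967 = 6.6553
  (55 − 62.7273)²/62.7273 = 0.9519
  (55 − 47.2727)²/47.2727 = 1.2631
  (82 − 90.6694)²/90.6694 = 0.8289
  (77 − 68.3306)²/68.3306 = 1.0999
χ² = 5.0156 + 6.6553 + 0.9519 + 1.2631 + 0.8289 + 1.0999 = 15.815

15.815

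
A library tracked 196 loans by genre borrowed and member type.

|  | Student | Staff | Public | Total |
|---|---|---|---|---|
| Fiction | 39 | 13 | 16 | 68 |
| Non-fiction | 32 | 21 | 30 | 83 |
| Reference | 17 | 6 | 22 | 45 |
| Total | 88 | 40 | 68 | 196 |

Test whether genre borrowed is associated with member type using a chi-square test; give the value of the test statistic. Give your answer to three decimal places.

Grand total N = 196.
Expected counts (row total × column total / N):
  Fiction, Student: 68×88/196 = 30.5306
  Fiction, Staff: 68×40/196 = 13.8776
  Fiction, Public: 68×68/196 = 23.5918
  Non-fiction, Student: 83×88/196 = 37.2653
  Non-fiction, Staff: 83×40/196 = 16.9388
  Non-fiction, Public: 83×68/196 = 28.7959
  Reference, Student: 45×88/196 = 20.2041
  Reference, Staff: 45×40/196 = 9.1837
  Reference, Public: 45×68/196 = 15.6122
Contributions (O − E)²/E:
  (39 − 30.5306)²/30.5306 = 2.3495
  (13 − 13.8776)²/13.8776 = 0.0555
  (16 − 23.5918)²/23.5918 = 2.4430
  (32 − 37.2653)²/37.2653 = 0.7439
  (21 − 16.9388)²/16.9388 = 0.9737
  (30 − 28.7959)²/28.7959 = 0.0503
  (17 − 20.2041)²/20.2041 = 0.5081
  (6 − 9.1837)²/9.1837 = 1.1037
  (22 − 15.6122)²/15.6122 = 2.6136
χ² = 2.3495 + 0.0555 + 2.4430 + 0.7439 + 0.9737 + 0.0503 + 0.5081 + 1.1037 + 2.6136 = 10.841

10.841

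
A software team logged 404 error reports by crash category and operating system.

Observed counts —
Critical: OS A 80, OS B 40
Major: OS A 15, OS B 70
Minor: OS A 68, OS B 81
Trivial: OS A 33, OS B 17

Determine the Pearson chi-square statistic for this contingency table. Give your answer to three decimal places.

54.868

Row totals: 120, 85, 149, 50. Column totals: 196, 208. Grand total N = 404.
Expected counts (row total × column total / N):
  Critical, OS A: 120×196/404 = 58.2178
  Critical, OS B: 120×208/404 = 61.7822
  Major, OS A: 85×196/404 = 41.2376
  Major, OS B: 85×208/404 = 43.7624
  Minor, OS A: 149×196/404 = 72.2871
  Minor, OS B: 149×208/404 = 76.7129
  Trivial, OS A: 50×196/404 = 24.2574
  Trivial, OS B: 50×208/404 = 25.7426
Contributions (O − E)²/E:
  (80 − 58.2178)²/58.2178 = 8.1498
  (40 − 61.7822)²/61.7822 = 7.6796
  (15 − 41.2376)²/41.2376 = 16.6938
  (70 − 43.7624)²/43.7624 = 15.7307
  (68 − 72.2871)²/72.2871 = 0.2543
  (81 − 76.7129)²/76.7129 = 0.2396
  (33 − 24.2574)²/24.2574 = 3.1509
  (17 − 25.7426)²/25.7426 = 2.9691
χ² = 8.1498 + 7.6796 + 16.6938 + 15.7307 + 0.2543 + 0.2396 + 3.1509 + 2.9691 = 54.868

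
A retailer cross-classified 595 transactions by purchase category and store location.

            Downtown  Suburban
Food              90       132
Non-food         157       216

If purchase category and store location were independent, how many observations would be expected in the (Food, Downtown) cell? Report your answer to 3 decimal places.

Row total (Food) = 222; column total (Downtown) = 247; grand total N = 595.
Expected count = (row total × column total) / N = 222 × 247 / 595 = 92.158.

92.158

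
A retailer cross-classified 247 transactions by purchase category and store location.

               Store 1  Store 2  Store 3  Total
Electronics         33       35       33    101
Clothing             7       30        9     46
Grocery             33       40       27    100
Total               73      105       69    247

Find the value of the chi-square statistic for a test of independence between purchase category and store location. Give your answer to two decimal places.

Grand total N = 247.
Expected counts (row total × column total / N):
  Electronics, Store 1: 101×73/247 = 29.850
  Electronics, Store 2: 101×105/247 = 42.935
  Electronics, Store 3: 101×69/247 = 28.215
  Clothing, Store 1: 46×73/247 = 13.595
  Clothing, Store 2: 46×105/247 = 19.555
  Clothing, Store 3: 46×69/247 = 12.850
  Grocery, Store 1: 100×73/247 = 29.555
  Grocery, Store 2: 100×105/247 = 42.510
  Grocery, Store 3: 100×69/247 = 27.935
Contributions (O − E)²/E:
  (33 − 29.850)²/29.850 = 0.3324
  (35 − 42.935)²/42.935 = 1.4665
  (33 − 28.215)²/28.215 = 0.8115
  (7 − 13.595)²/13.595 = 3.1993
  (30 − 19.555)²/19.555 = 5.5790
  (9 − 12.850)²/12.850 = 1.1535
  (33 − 29.555)²/29.555 = 0.4016
  (40 − 42.510)²/42.510 = 0.1482
  (27 − 27.935)²/27.935 = 0.0313
χ² = 0.3324 + 1.4665 + 0.8115 + 3.1993 + 5.5790 + 1.1535 + 0.4016 + 0.1482 + 0.0313 = 13.12

13.12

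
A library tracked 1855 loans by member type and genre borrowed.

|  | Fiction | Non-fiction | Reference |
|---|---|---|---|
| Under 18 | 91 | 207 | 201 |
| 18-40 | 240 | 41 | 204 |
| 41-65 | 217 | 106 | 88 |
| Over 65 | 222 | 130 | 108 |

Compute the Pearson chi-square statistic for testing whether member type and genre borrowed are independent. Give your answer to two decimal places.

Row totals: 499, 485, 411, 460. Column totals: 770, 484, 601. Grand total N = 1855.
Expected counts (row total × column total / N):
  Under 18, Fiction: 499×770/1855 = 207.132
  Under 18, Non-fiction: 499×484/1855 = 130.197
  Under 18, Reference: 499×601/1855 = 161.671
  18-40, Fiction: 485×770/1855 = 201.321
  18-40, Non-fiction: 485×484/1855 = 126.544
  18-40, Reference: 485×601/1855 = 157.135
  41-65, Fiction: 411×770/1855 = 170.604
  41-65, Non-fiction: 411×484/1855 = 107.237
  41-65, Reference: 411×601/1855 = 133.160
  Over 65, Fiction: 460×770/1855 = 190.943
  Over 65, Non-fiction: 460×484/1855 = 120.022
  Over 65, Reference: 460×601/1855 = 149.035
Contributions (O − E)²/E:
  (91 − 207.132)²/207.132 = 65.1113
  (207 − 130.197)²/130.197 = 45.3060
  (201 − 161.671)²/161.671 = 9.5674
  (240 − 201.321)²/201.321 = 7.4312
  (41 − 126.544)²/126.544 = 57.8279
  (204 − 157.135)²/157.135 = 13.9773
  (217 − 170.604)²/170.604 = 12.6175
  (106 − 107.237)²/107.237 = 0.0143
  (88 − 133.160)²/133.160 = 15.3156
  (222 − 190.943)²/190.943 = 5.0514
  (130 − 120.022)²/120.022 = 0.8295
  (108 − 149.035)²/149.035 = 11.2985
χ² = 65.1113 + 45.3060 + 9.5674 + 7.4312 + 57.8279 + 13.9773 + 12.6175 + 0.0143 + 15.3156 + 5.0514 + 0.8295 + 11.2985 = 244.35

244.35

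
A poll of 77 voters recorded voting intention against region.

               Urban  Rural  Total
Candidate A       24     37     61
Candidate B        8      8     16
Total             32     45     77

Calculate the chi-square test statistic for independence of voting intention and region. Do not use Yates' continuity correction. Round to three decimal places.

0.593

Grand total N = 77.
Expected counts (row total × column total / N):
  Candidate A, Urban: 61×32/77 = 25.3506
  Candidate A, Rural: 61×45/77 = 35.6494
  Candidate B, Urban: 16×32/77 = 6.6494
  Candidate B, Rural: 16×45/77 = 9.3506
Contributions (O − E)²/E:
  (24 − 25.3506)²/25.3506 = 0.0720
  (37 − 35.6494)²/35.6494 = 0.0512
  (8 − 6.6494)²/6.6494 = 0.2743
  (8 − 9.3506)²/9.3506 = 0.1951
χ² = 0.0720 + 0.0512 + 0.2743 + 0.1951 = 0.593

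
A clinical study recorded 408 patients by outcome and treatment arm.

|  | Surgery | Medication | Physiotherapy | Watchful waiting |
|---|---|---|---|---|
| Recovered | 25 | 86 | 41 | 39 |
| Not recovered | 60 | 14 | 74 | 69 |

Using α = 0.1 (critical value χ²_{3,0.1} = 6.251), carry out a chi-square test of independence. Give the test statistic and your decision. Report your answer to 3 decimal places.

Row totals: 191, 217. Column totals: 85, 100, 115, 108. Grand total N = 408.
Expected counts (row total × column total / N):
  Recovered, Surgery: 191×85/408 = 39.7917
  Recovered, Medication: 191×100/408 = 46.8137
  Recovered, Physiotherapy: 191×115/408 = 53.8358
  Recovered, Watchful waiting: 191×108/408 = 50.5588
  Not recovered, Surgery: 217×85/408 = 45.2083
  Not recovered, Medication: 217×100/408 = 53.1863
  Not recovered, Physiotherapy: 217×115/408 = 61.1642
  Not recovered, Watchful waiting: 217×108/408 = 57.4412
Contributions (O − E)²/E:
  (25 − 39.7917)²/39.7917 = 5.4985
  (86 − 46.8137)²/46.8137 = 32.8016
  (41 − 53.8358)²/53.8358 = 3.0604
  (39 − 50.5588)²/50.5588 = 2.6426
  (60 − 45.2083)²/45.2083 = 4.8397
  (14 − 53.1863)²/53.1863 = 28.8715
  (74 − 61.1642)²/61.1642 = 2.6937
  (69 − 57.4412)²/57.4412 = 2.3260
χ² = 5.4985 + 32.8016 + 3.0604 + 2.6426 + 4.8397 + 28.8715 + 2.6937 + 2.3260 = 82.734
df = (2−1)(4−1) = 3. Since 82.734 > 6.251, reject the null hypothesis of independence at α = 0.1.

82.734; reject H₀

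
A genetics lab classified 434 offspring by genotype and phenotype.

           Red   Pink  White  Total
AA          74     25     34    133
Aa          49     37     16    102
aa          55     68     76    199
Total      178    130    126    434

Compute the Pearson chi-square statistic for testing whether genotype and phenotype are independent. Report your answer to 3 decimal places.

Grand total N = 434.
Expected counts (row total × column total / N):
  AA, Red: 133×178/434 = 54.5484
  AA, Pink: 133×130/434 = 39.8387
  AA, White: 133×126/434 = 38.6129
  Aa, Red: 102×178/434 = 41.8341
  Aa, Pink: 102×130/434 = 30.5530
  Aa, White: 102×126/434 = 29.6129
  aa, Red: 199×178/434 = 81.6175
  aa, Pink: 199×130/434 = 59.6083
  aa, White: 199×126/434 = 57.7742
Contributions (O − E)²/E:
  (74 − 54.5484)²/54.5484 = 6.9363
  (25 − 39.8387)²/39.8387 = 5.5270
  (34 − 38.6129)²/38.6129 = 0.5511
  (49 − 41.8341)²/41.8341 = 1.2275
  (37 − 30.5530)²/30.5530 = 1.3604
  (16 − 29.6129)²/29.6129 = 6.2578
  (55 − 81.6175)²/81.6175 = 8.6806
  (68 − 59.6083)²/59.6083 = 1.1814
  (76 − 57.7742)²/57.7742 = 5.7496
χ² = 6.9363 + 5.5270 + 0.5511 + 1.2275 + 1.3604 + 6.2578 + 8.6806 + 1.1814 + 5.7496 = 37.472

37.472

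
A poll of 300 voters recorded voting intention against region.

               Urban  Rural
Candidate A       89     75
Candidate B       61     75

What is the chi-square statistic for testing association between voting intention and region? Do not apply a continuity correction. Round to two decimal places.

2.64

Row totals: 164, 136. Column totals: 150, 150. Grand total N = 300.
Expected counts (row total × column total / N):
  Candidate A, Urban: 164×150/300 = 82.000
  Candidate A, Rural: 164×150/300 = 82.000
  Candidate B, Urban: 136×150/300 = 68.000
  Candidate B, Rural: 136×150/300 = 68.000
Contributions (O − E)²/E:
  (89 − 82.000)²/82.000 = 0.5976
  (75 − 82.000)²/82.000 = 0.5976
  (61 − 68.000)²/68.000 = 0.7206
  (75 − 68.000)²/68.000 = 0.7206
χ² = 0.5976 + 0.5976 + 0.7206 + 0.7206 = 2.64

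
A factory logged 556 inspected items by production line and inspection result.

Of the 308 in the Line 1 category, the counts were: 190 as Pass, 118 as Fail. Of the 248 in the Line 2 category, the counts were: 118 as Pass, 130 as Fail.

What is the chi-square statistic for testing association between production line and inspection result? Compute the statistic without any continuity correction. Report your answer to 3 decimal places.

11.066

Row totals: 308, 248. Column totals: 308, 248. Grand total N = 556.
Expected counts (row total × column total / N):
  Line 1, Pass: 308×308/556 = 170.6187
  Line 1, Fail: 308×248/556 = 137.3813
  Line 2, Pass: 248×308/556 = 137.3813
  Line 2, Fail: 248×248/556 = 110.6187
Contributions (O − E)²/E:
  (190 − 170.6187)²/170.6187 = 2.2016
  (118 − 137.3813)²/137.3813 = 2.7342
  (118 − 137.3813)²/137.3813 = 2.7342
  (130 − 110.6187)²/110.6187 = 3.3958
χ² = 2.2016 + 2.7342 + 2.7342 + 3.3958 = 11.066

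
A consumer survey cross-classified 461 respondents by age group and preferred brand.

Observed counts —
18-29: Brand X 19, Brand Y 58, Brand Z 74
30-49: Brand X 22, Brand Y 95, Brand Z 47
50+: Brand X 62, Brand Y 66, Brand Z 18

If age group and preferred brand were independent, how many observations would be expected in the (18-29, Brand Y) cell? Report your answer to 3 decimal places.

Row total (18-29) = 151; column total (Brand Y) = 219; grand total N = 461.
Expected count = (row total × column total) / N = 151 × 219 / 461 = 71.733.

71.733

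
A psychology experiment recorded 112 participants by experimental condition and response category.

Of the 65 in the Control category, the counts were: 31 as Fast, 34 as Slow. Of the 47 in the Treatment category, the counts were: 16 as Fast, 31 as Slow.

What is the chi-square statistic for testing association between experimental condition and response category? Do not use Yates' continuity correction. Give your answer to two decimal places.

Row totals: 65, 47. Column totals: 47, 65. Grand total N = 112.
Expected counts (row total × column total / N):
  Control, Fast: 65×47/112 = 27.277
  Control, Slow: 65×65/112 = 37.723
  Treatment, Fast: 47×47/112 = 19.723
  Treatment, Slow: 47×65/112 = 27.277
Contributions (O − E)²/E:
  (31 − 27.277)²/27.277 = 0.5081
  (34 − 37.723)²/37.723 = 0.3674
  (16 − 19.723)²/19.723 = 0.7028
  (31 − 27.277)²/27.277 = 0.5081
χ² = 0.5081 + 0.3674 + 0.7028 + 0.5081 = 2.09

2.09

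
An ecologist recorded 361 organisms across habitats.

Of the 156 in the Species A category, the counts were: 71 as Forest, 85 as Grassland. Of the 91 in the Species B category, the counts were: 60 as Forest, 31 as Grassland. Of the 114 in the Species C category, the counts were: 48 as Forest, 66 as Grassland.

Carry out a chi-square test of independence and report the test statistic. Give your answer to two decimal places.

Row totals: 156, 91, 114. Column totals: 179, 182. Grand total N = 361.
Expected counts (row total × column total / N):
  Species A, Forest: 156×179/361 = 77.352
  Species A, Grassland: 156×182/361 = 78.648
  Species B, Forest: 91×179/361 = 45.122
  Species B, Grassland: 91×182/361 = 45.878
  Species C, Forest: 114×179/361 = 56.526
  Species C, Grassland: 114×182/361 = 57.474
Contributions (O − E)²/E:
  (71 − 77.352)²/77.352 = 0.5216
  (85 − 78.648)²/78.648 = 0.5130
  (60 − 45.122)²/45.122 = 4.9057
  (31 − 45.878)²/45.878 = 4.8249
  (48 − 56.526)²/56.526 = 1.2860
  (66 − 57.474)²/57.474 = 1.2648
χ² = 0.5216 + 0.5130 + 4.9057 + 4.8249 + 1.2860 + 1.2648 = 13.32

13.32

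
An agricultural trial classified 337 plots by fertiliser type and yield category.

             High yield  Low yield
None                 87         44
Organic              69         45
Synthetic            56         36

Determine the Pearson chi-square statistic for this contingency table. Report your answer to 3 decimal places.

Row totals: 131, 114, 92. Column totals: 212, 125. Grand total N = 337.
Expected counts (row total × column total / N):
  None, High yield: 131×212/337 = 82.4095
  None, Low yield: 131×125/337 = 48.5905
  Organic, High yield: 114×212/337 = 71.7151
  Organic, Low yield: 114×125/337 = 42.2849
  Synthetic, High yield: 92×212/337 = 57.8754
  Synthetic, Low yield: 92×125/337 = 34.1246
Contributions (O − E)²/E:
  (87 − 82.4095)²/82.4095 = 0.2557
  (44 − 48.5905)²/48.5905 = 0.4337
  (69 − 71.7151)²/71.7151 = 0.1028
  (45 − 42.2849)²/42.2849 = 0.1743
  (56 − 57.8754)²/57.8754 = 0.0608
  (36 − 34.1246)²/34.1246 = 0.1031
χ² = 0.2557 + 0.4337 + 0.1028 + 0.1743 + 0.0608 + 0.1031 = 1.130

1.130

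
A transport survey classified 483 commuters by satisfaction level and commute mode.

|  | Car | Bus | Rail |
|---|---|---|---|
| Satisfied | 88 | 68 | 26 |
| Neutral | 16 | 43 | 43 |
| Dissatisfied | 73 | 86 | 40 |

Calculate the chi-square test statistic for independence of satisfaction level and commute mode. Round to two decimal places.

43.30

Row totals: 182, 102, 199. Column totals: 177, 197, 109. Grand total N = 483.
Expected counts (row total × column total / N):
  Satisfied, Car: 182×177/483 = 66.6957
  Satisfied, Bus: 182×197/483 = 74.2319
  Satisfied, Rail: 182×109/483 = 41.0725
  Neutral, Car: 102×177/483 = 37.3789
  Neutral, Bus: 102×197/483 = 41.6025
  Neutral, Rail: 102×109/483 = 23.0186
  Dissatisfied, Car: 199×177/483 = 72.9255
  Dissatisfied, Bus: 199×197/483 = 81.1656
  Dissatisfied, Rail: 199×109/483 = 44.9089
Contributions (O − E)²/E:
  (88 − 66.6957)²/66.6957 = 6.8051
  (68 − 74.2319)²/74.2319 = 0.5232
  (26 − 41.0725)²/41.0725 = 5.5312
  (16 − 37.3789)²/37.3789 = 12.2277
  (43 − 41.6025)²/41.6025 = 0.0469
  (43 − 23.0186)²/23.0186 = 17.3449
  (73 − 72.9255)²/72.9255 = 0.0001
  (86 − 81.1656)²/81.1656 = 0.2879
  (40 − 44.9089)²/44.9089 = 0.5366
χ² = 6.8051 + 0.5232 + 5.5312 + 12.2277 + 0.0469 + 17.3449 + 0.0001 + 0.2879 + 0.5366 = 43.30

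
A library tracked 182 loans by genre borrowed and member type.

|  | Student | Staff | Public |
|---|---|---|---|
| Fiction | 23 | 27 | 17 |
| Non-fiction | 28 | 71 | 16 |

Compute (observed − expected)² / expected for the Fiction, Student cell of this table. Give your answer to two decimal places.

Row total (Fiction) = 67; column total (Student) = 51; N = 182.
Expected count E = 67 × 51 / 182 = 18.775.
Contribution = (O − E)²/E = (23 − 18.775)² / 18.775 = 0.95.

0.95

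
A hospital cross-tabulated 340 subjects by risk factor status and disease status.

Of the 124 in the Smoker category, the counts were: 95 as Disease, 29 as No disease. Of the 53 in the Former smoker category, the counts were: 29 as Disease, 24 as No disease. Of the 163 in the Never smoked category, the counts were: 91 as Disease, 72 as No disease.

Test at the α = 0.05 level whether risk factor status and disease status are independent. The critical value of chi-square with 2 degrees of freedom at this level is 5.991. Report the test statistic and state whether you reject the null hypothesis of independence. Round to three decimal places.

15.046; reject H₀

Row totals: 124, 53, 163. Column totals: 215, 125. Grand total N = 340.
Expected counts (row total × column total / N):
  Smoker, Disease: 124×215/340 = 78.4118
  Smoker, No disease: 124×125/340 = 45.5882
  Former smoker, Disease: 53×215/340 = 33.5147
  Former smoker, No disease: 53×125/340 = 19.4853
  Never smoked, Disease: 163×215/340 = 103.0735
  Never smoked, No disease: 163×125/340 = 59.9265
Contributions (O − E)²/E:
  (95 − 78.4118)²/78.4118 = 3.5093
  (29 − 45.5882)²/45.5882 = 6.0360
  (29 − 33.5147)²/33.5147 = 0.6082
  (24 − 19.4853)²/19.4853 = 1.0460
  (91 − 103.0735)²/103.0735 = 1.4142
  (72 − 59.9265)²/59.9265 = 2.4325
χ² = 3.5093 + 6.0360 + 0.6082 + 1.0460 + 1.4142 + 2.4325 = 15.046
df = (3−1)(2−1) = 2. Since 15.046 > 5.991, reject the null hypothesis of independence at α = 0.05.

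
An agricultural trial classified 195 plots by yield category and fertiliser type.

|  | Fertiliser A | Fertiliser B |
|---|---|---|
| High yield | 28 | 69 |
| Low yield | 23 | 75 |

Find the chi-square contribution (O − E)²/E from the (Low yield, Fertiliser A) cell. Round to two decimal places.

0.27

Row total (Low yield) = 98; column total (Fertiliser A) = 51; N = 195.
Expected count E = 98 × 51 / 195 = 25.631.
Contribution = (O − E)²/E = (23 − 25.631)² / 25.631 = 0.27.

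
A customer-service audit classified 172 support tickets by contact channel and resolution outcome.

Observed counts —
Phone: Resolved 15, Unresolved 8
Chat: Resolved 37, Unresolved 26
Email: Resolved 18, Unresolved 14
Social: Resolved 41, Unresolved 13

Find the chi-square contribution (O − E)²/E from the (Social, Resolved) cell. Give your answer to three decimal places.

Row total (Social) = 54; column total (Resolved) = 111; N = 172.
Expected count E = 54 × 111 / 172 = 34.8488.
Contribution = (O − E)²/E = (41 − 34.8488)² / 34.8488 = 1.086.

1.086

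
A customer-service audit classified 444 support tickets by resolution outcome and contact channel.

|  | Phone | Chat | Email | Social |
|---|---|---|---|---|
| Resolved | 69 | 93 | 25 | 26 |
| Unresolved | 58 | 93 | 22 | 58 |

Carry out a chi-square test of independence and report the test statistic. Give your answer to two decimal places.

Row totals: 213, 231. Column totals: 127, 186, 47, 84. Grand total N = 444.
Expected counts (row total × column total / N):
  Resolved, Phone: 213×127/444 = 60.926
  Resolved, Chat: 213×186/444 = 89.230
  Resolved, Email: 213×47/444 = 22.547
  Resolved, Social: 213×84/444 = 40.297
  Unresolved, Phone: 231×127/444 = 66.074
  Unresolved, Chat: 231×186/444 = 96.770
  Unresolved, Email: 231×47/444 = 24.453
  Unresolved, Social: 231×84/444 = 43.703
Contributions (O − E)²/E:
  (69 − 60.926)²/60.926 = 1.0700
  (93 − 89.230)²/89.230 = 0.1593
  (25 − 22.547)²/22.547 = 0.2669
  (26 − 40.297)²/40.297 = 5.0724
  (58 − 66.074)²/66.074 = 0.9866
  (93 − 96.770)²/96.770 = 0.1469
  (22 − 24.453)²/24.453 = 0.2461
  (58 − 43.703)²/43.703 = 4.6771
χ² = 1.0700 + 0.1593 + 0.2669 + 5.0724 + 0.9866 + 0.1469 + 0.2461 + 4.6771 = 12.63

12.63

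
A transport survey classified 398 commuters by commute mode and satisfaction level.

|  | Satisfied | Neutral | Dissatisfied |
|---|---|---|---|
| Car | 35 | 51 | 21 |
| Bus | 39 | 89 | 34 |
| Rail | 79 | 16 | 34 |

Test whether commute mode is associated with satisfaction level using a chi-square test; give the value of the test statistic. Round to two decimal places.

Row totals: 107, 162, 129. Column totals: 153, 156, 89. Grand total N = 398.
Expected counts (row total × column total / N):
  Car, Satisfied: 107×153/398 = 41.133
  Car, Neutral: 107×156/398 = 41.940
  Car, Dissatisfied: 107×89/398 = 23.927
  Bus, Satisfied: 162×153/398 = 62.276
  Bus, Neutral: 162×156/398 = 63.497
  Bus, Dissatisfied: 162×89/398 = 36.226
  Rail, Satisfied: 129×153/398 = 49.590
  Rail, Neutral: 129×156/398 = 50.563
  Rail, Dissatisfied: 129×89/398 = 28.847
Contributions (O − E)²/E:
  (35 − 41.133)²/41.133 = 0.9144
  (51 − 41.940)²/41.940 = 1.9572
  (21 − 23.927)²/23.927 = 0.3581
  (39 − 62.276)²/62.276 = 8.6995
  (89 − 63.497)²/63.497 = 10.2431
  (34 − 36.226)²/36.226 = 0.1368
  (79 − 49.590)²/49.590 = 17.4420
  (16 − 50.563)²/50.563 = 23.6260
  (34 − 28.847)²/28.847 = 0.9205
χ² = 0.9144 + 1.9572 + 0.3581 + 8.6995 + 10.2431 + 0.1368 + 17.4420 + 23.6260 + 0.9205 = 64.30

64.30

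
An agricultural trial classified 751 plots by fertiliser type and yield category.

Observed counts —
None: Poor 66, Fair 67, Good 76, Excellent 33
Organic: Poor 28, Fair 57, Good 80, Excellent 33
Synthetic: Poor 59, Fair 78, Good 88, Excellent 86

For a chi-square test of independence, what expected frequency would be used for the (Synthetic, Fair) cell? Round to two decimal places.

83.65

Row total (Synthetic) = 311; column total (Fair) = 202; grand total N = 751.
Expected count = (row total × column total) / N = 311 × 202 / 751 = 83.65.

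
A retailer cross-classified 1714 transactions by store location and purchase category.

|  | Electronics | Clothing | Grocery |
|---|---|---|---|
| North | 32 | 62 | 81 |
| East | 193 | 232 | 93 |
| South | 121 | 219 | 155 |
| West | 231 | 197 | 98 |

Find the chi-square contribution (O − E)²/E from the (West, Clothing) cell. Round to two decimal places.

2.00

Row total (West) = 526; column total (Clothing) = 710; N = 1714.
Expected count E = 526 × 710 / 1714 = 217.888.
Contribution = (O − E)²/E = (197 − 217.888)² / 217.888 = 2.00.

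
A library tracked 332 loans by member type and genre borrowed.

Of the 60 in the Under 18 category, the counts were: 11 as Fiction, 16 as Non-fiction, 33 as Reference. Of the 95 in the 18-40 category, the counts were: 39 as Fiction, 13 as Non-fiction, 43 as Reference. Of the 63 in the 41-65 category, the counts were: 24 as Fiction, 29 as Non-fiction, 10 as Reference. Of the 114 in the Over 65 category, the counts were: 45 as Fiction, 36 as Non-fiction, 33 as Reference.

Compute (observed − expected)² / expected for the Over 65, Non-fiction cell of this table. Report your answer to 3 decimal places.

Row total (Over 65) = 114; column total (Non-fiction) = 94; N = 332.
Expected count E = 114 × 94 / 332 = 32.2771.
Contribution = (O − E)²/E = (36 − 32.2771)² / 32.2771 = 0.429.

0.429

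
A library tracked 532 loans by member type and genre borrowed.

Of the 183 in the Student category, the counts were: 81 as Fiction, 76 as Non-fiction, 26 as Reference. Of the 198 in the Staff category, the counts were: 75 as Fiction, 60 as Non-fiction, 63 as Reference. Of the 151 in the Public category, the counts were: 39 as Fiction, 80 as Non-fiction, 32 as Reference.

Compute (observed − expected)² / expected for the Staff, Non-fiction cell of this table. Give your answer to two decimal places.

5.17

Row total (Staff) = 198; column total (Non-fiction) = 216; N = 532.
Expected count E = 198 × 216 / 532 = 80.391.
Contribution = (O − E)²/E = (60 − 80.391)² / 80.391 = 5.17.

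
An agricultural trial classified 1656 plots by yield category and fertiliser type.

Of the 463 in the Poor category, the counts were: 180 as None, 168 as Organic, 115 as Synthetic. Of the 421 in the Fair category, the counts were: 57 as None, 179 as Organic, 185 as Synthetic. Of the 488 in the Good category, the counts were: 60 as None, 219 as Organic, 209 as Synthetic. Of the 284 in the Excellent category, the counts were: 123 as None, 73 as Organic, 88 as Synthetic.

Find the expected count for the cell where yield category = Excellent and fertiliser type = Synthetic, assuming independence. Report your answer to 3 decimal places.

Row total (Excellent) = 284; column total (Synthetic) = 597; grand total N = 1656.
Expected count = (row total × column total) / N = 284 × 597 / 1656 = 102.384.

102.384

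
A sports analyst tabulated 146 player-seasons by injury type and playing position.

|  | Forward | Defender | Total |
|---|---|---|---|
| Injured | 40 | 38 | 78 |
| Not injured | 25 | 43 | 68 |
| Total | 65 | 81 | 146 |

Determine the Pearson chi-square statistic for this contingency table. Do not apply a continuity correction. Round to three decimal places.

Grand total N = 146.
Expected counts (row total × column total / N):
  Injured, Forward: 78×65/146 = 34.7260
  Injured, Defender: 78×81/146 = 43.2740
  Not injured, Forward: 68×65/146 = 30.2740
  Not injured, Defender: 68×81/146 = 37.7260
Contributions (O − E)²/E:
  (40 − 34.7260)²/34.7260 = 0.8010
  (38 − 43.2740)²/43.2740 = 0.6428
  (25 − 30.2740)²/30.2740 = 0.9188
  (43 − 37.7260)²/37.7260 = 0.7373
χ² = 0.8010 + 0.6428 + 0.9188 + 0.7373 = 3.100

3.100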